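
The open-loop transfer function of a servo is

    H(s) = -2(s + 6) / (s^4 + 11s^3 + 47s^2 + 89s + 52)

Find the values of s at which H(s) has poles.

The poles are the roots of the denominator s^4 + 11s^3 + 47s^2 + 89s + 52 = 0.
Trying s = -4: the polynomial evaluates to 0, so (s + 4) is a factor.
Dividing out leaves s^3 + 7s^2 + 19s + 13 = 0.
This factors further as (s^2 + 6s + 13)(s + 1) = 0.

s = -3 + 2j, -3 - 2j, -4, -1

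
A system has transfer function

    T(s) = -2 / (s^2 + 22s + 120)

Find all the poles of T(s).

The poles are the roots of the denominator s^2 + 22s + 120 = 0.
Factoring: (s + 12)(s + 10) = 0, so s = -12 and s = -10.

s = -12, -10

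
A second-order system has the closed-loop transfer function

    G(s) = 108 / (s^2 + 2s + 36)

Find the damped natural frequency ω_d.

ω_d ≈ 5.916 rad/s

Comparing s^2 + 2s + 36 to s^2 + 2ζωₙs + ωₙ²: ωₙ = 6 rad/s and ζ = 2/(2·6) ≈ 0.1667.
ζωₙ = 2/2 = 1, so ω_d = ωₙ√(1−ζ²) = √(ωₙ² − (ζωₙ)²) = √(36 − 1²) = √35 ≈ 5.916 rad/s.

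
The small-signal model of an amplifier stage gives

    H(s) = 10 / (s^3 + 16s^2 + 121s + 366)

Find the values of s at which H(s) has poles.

The poles are the roots of the denominator s^3 + 16s^2 + 121s + 366 = 0.
Trying s = -6: the polynomial evaluates to 0, so (s + 6) is a factor.
Dividing out leaves s^2 + 10s + 61 = 0.
The quadratic formula then gives s = -5 ± 6j.

s = -5 ± 6j, -6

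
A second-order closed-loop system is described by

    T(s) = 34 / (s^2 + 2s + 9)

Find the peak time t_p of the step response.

t_p ≈ 1.111 s

Comparing s^2 + 2s + 9 to s^2 + 2ζωₙs + ωₙ²: ωₙ = 3 rad/s and ζ = 2/(2·3) ≈ 0.3333.
ζωₙ = 2/2 = 1, so ω_d = ωₙ√(1−ζ²) = √(ωₙ² − (ζωₙ)²) = √(9 − 1²) = √8 ≈ 2.828 rad/s.
t_p = π/ω_d = π/2.828 ≈ 1.111 s.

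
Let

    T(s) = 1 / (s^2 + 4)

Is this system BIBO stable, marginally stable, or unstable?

marginally stable

The denominator s^2 + 4 factors as (s^2 + 4), giving poles at s = 2j, -2j.
Since the simple pole(s) at s = ±2j lie on the jω-axis with none in the right half-plane, the system is marginally stable.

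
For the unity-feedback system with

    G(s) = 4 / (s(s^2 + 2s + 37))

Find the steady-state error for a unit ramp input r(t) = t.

G(s) has one pole at the origin.
This is a Type 1 system. Kv = lim_{s→0} s·G(s) = 4/37.
e_ss = 1/Kv = 1/(4/37) = 37/4 ≈ 9.250.

e_ss = 9.250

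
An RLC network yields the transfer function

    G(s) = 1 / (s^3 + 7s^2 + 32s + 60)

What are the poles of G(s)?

s = -2 ± 4j, -3

The poles are the roots of the denominator s^3 + 7s^2 + 32s + 60 = 0.
Trying s = -3: the polynomial evaluates to 0, so (s + 3) is a factor.
Dividing out leaves s^2 + 4s + 20 = 0.
The quadratic formula then gives s = -2 ± 4j.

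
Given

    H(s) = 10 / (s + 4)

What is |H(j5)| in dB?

|H(j5)|_dB ≈ 3.87 dB

Substitute s = j5: numerator = 10, denominator = 4 + j5.
|H(j5)| = |10| / |4 + j5| = 10 / 6.4031 ≈ 1.562.
In decibels: 20·log₁₀(1.562) ≈ 3.87 dB.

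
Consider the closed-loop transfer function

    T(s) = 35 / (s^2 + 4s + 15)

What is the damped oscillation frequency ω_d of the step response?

Comparing s^2 + 4s + 15 to s^2 + 2ζωₙs + ωₙ²: ωₙ = √15 ≈ 3.873 rad/s and ζ = 4/(2·√15) ≈ 0.5164.
ζωₙ = 4/2 = 2, so ω_d = ωₙ√(1−ζ²) = √(ωₙ² − (ζωₙ)²) = √(15 − 2²) = √11 ≈ 3.317 rad/s.

ω_d ≈ 3.317 rad/s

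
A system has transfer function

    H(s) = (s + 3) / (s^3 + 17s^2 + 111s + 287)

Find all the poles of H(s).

The poles are the roots of the denominator s^3 + 17s^2 + 111s + 287 = 0.
Trying s = -7: the polynomial evaluates to 0, so (s + 7) is a factor.
Dividing out leaves s^2 + 10s + 41 = 0.
The quadratic formula then gives s = -5 ± 4j.

s = -7, -5 + 4j, -5 - 4j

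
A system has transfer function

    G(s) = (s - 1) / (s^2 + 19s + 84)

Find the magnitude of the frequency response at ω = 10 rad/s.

|G(j10)| ≈ 0.05271

Substitute s = j10: numerator = -1 + j10, denominator = -16 + j190.
|G(j10)| = |-1 + j10| / |-16 + j190| = 10.050 / 190.67 ≈ 0.05271.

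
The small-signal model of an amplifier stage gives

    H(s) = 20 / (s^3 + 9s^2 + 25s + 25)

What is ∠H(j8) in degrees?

∠H(j8) ≈ 150.5°

At s = j8: numerator = 20, denominator = -551 - j312.
∠H = ∠num − ∠den = 0° − (-150.48°) = 150.5°.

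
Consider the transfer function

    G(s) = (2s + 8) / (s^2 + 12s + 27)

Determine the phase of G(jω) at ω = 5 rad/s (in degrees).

∠G(j5) ≈ -36.75°

At s = j5: numerator = 8 + j10, denominator = 2 + j60.
∠G = ∠num − ∠den = 51.340° − (88.091°) = -36.75°.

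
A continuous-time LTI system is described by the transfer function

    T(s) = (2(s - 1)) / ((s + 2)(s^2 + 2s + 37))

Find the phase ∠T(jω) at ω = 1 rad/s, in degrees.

∠T(j1) ≈ 105.3°

At s = j1: numerator = -2 + j2, denominator = 70 + j40.
∠T = ∠num − ∠den = 135° − (29.745°) = 105.3°.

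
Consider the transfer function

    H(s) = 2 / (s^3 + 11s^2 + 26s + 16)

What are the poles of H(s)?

s = -2, -8, -1

The poles are the roots of the denominator s^3 + 11s^2 + 26s + 16 = 0.
Trying s = -2: the polynomial evaluates to 0, so (s + 2) is a factor.
Dividing out leaves s^2 + 9s + 8 = 0.
Factoring the quadratic: (s + 8)(s + 1) = 0.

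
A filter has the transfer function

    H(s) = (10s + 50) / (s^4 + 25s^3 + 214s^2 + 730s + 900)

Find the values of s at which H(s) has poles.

The poles are the roots of the denominator s^4 + 25s^3 + 214s^2 + 730s + 900 = 0.
Trying s = -9: the polynomial evaluates to 0, so (s + 9) is a factor.
Dividing out leaves s^3 + 16s^2 + 70s + 100 = 0.
This factors further as (s^2 + 6s + 10)(s + 10) = 0.

s = -9, -3 ± j, -10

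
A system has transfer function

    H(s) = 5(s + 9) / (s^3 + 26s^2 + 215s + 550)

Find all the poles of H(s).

The poles are the roots of the denominator s^3 + 26s^2 + 215s + 550 = 0.
Trying s = -11: the polynomial evaluates to 0, so (s + 11) is a factor.
Dividing out leaves s^2 + 15s + 50 = 0.
Factoring the quadratic: (s + 5)(s + 10) = 0.

s = -11, -5, -10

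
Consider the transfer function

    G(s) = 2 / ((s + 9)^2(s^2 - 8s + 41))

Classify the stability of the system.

The poles can be read from the denominator factors: s = -9, 4 + 5j, 4 - 5j, -9.
Since the pole(s) at s = 4 ± 5j lie in the right half-plane, the system is unstable.

unstable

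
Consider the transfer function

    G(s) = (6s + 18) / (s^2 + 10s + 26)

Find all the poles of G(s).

s = -5 ± j

The poles are the roots of the denominator s^2 + 10s + 26 = 0.
Using the quadratic formula: s = (-10 ± √(-4))/2 = -5 ± 1j.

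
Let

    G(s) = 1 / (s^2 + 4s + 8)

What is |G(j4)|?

|G(j4)| ≈ 0.05590

Substitute s = j4: numerator = 1, denominator = -8 + j16.
|G(j4)| = |1| / |-8 + j16| = 1 / 17.889 ≈ 0.05590.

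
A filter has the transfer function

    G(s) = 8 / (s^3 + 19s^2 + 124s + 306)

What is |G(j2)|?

Substitute s = j2: numerator = 8, denominator = 230 + j240.
|G(j2)| = |8| / |230 + j240| = 8 / 332.42 ≈ 0.02407.

|G(j2)| ≈ 0.02407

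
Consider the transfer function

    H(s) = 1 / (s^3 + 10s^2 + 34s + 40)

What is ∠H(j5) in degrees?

At s = j5: numerator = 1, denominator = -210 + j45.
∠H = ∠num − ∠den = 0° − (167.91°) = -167.9°.

∠H(j5) ≈ -167.9°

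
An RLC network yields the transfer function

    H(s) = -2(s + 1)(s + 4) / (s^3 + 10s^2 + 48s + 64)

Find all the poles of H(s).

The poles are the roots of the denominator s^3 + 10s^2 + 48s + 64 = 0.
Trying s = -2: the polynomial evaluates to 0, so (s + 2) is a factor.
Dividing out leaves s^2 + 8s + 32 = 0.
The quadratic formula then gives s = -4 ± 4j.

s = -2, -4 ± 4j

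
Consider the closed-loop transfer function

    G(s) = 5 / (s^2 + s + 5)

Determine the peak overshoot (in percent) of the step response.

Comparing s^2 + s + 5 to s^2 + 2ζωₙs + ωₙ²: ωₙ = √5 ≈ 2.236 rad/s and ζ = 1/(2·√5) ≈ 0.2236.
%OS = 100·exp(−πζ/√(1−ζ²)) = 100·exp(−π·0.2236/√(1−0.2236²)) ≈ 48.6%.

%OS ≈ 48.6%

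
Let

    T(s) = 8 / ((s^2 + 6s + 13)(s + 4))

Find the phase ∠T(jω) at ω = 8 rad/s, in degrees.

∠T(j8) ≈ 159.8°

At s = j8: numerator = 8, denominator = -588 - j216.
∠T = ∠num − ∠den = 0° − (-159.83°) = 159.8°.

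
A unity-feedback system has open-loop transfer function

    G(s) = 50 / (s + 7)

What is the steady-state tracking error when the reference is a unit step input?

e_ss = 0.1228

G(s) has no poles at the origin.
This is a Type 0 system. Kp = lim_{s→0} G(s) = 50/7.
e_ss = 1/(1 + Kp) = 1/(1 + 50/7) = 7/57 ≈ 0.1228.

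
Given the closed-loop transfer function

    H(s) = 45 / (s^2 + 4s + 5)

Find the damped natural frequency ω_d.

ω_d = 1 rad/s

Comparing s^2 + 4s + 5 to s^2 + 2ζωₙs + ωₙ²: ωₙ = √5 ≈ 2.236 rad/s and ζ = 4/(2·√5) ≈ 0.8944.
ζωₙ = 4/2 = 2, so ω_d = ωₙ√(1−ζ²) = √(ωₙ² − (ζωₙ)²) = √(5 − 2²) = √1 = 1 rad/s.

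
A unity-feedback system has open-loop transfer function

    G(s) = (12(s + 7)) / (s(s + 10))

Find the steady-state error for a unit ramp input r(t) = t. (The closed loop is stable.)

G(s) has one pole at the origin.
This is a Type 1 system. Kv = lim_{s→0} s·G(s) = 84/10 = 42/5.
e_ss = 1/Kv = 1/(42/5) = 5/42 ≈ 0.1190.

e_ss = 0.1190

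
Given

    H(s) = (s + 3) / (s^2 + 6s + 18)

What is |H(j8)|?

Substitute s = j8: numerator = 3 + j8, denominator = -46 + j48.
|H(j8)| = |3 + j8| / |-46 + j48| = 8.5440 / 66.483 ≈ 0.1285.

|H(j8)| ≈ 0.1285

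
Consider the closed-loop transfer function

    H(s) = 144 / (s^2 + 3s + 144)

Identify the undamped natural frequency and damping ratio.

Compare the denominator to the standard form s^2 + 2ζωₙs + ωₙ².
ωₙ² = 144, so ωₙ = 12 rad/s.
2ζωₙ = 3, so ζ = 3/(2·12) = 0.125.

ωₙ = 12 rad/s, ζ = 0.125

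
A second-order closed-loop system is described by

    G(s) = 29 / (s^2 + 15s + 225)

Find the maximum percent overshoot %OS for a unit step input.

%OS ≈ 16.3%

Comparing s^2 + 15s + 225 to s^2 + 2ζωₙs + ωₙ²: ωₙ = 15 rad/s and ζ = 15/(2·15) = 0.5.
%OS = 100·exp(−πζ/√(1−ζ²)) = 100·exp(−π·0.5/√(1−0.5²)) ≈ 16.3%.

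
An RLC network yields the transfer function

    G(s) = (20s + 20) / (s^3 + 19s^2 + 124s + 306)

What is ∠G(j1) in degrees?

∠G(j1) ≈ 21.80°

At s = j1: numerator = 20 + j20, denominator = 287 + j123.
∠G = ∠num − ∠den = 45° − (23.199°) = 21.80°.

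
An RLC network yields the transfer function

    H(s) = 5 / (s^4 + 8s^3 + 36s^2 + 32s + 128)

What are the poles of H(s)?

The poles are the roots of the denominator s^4 + 8s^3 + 36s^2 + 32s + 128 = 0.
No real roots exist; factor into two real quadratics: (s^2 + 4)(s^2 + 8s + 32) = 0.
Each quadratic gives a conjugate pair via the quadratic formula.

s = ±2j, -4 ± 4j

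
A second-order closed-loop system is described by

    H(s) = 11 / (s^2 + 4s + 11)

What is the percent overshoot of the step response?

%OS ≈ 9.30%

Comparing s^2 + 4s + 11 to s^2 + 2ζωₙs + ωₙ²: ωₙ = √11 ≈ 3.317 rad/s and ζ = 4/(2·√11) ≈ 0.6030.
%OS = 100·exp(−πζ/√(1−ζ²)) = 100·exp(−π·0.6030/√(1−0.6030²)) ≈ 9.30%.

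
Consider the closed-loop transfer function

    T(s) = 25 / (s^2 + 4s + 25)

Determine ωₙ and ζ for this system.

Compare the denominator to the standard form s^2 + 2ζωₙs + ωₙ².
ωₙ² = 25, so ωₙ = 5 rad/s.
2ζωₙ = 4, so ζ = 4/(2·5) = 0.4.

ωₙ = 5 rad/s, ζ = 0.4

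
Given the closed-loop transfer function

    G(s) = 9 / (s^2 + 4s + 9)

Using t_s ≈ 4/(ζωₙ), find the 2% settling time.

t_s ≈ 2 s

Comparing s^2 + 4s + 9 to s^2 + 2ζωₙs + ωₙ²: ωₙ = 3 rad/s and ζ = 4/(2·3) ≈ 0.6667.
ζωₙ = 4/2 = 2, so t_s ≈ 4/(ζωₙ) = 4/2 = 2 s.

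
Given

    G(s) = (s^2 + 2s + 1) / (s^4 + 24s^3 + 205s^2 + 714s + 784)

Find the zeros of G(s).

Set the numerator to zero: s^2 + 2s + 1 = 0.
Factoring: (s + 1)^2 = 0.

s = -1, -1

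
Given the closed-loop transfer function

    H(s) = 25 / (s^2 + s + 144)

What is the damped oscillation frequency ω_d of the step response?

ω_d ≈ 11.99 rad/s

Comparing s^2 + s + 144 to s^2 + 2ζωₙs + ωₙ²: ωₙ = 12 rad/s and ζ = 1/(2·12) ≈ 0.04167.
ζωₙ = 1/2 = 0.5, so ω_d = ωₙ√(1−ζ²) = √(ωₙ² − (ζωₙ)²) = √(144 − 0.5²) = √143.75 ≈ 11.99 rad/s.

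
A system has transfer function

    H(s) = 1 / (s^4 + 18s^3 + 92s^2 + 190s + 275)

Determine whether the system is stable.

The denominator s^4 + 18s^3 + 92s^2 + 190s + 275 factors as (s + 11)(s + 5)(s^2 + 2s + 5), giving poles at s = -11, -5, -1 ± 2j.
Since all poles lie strictly in the left half-plane, the system is stable.

stable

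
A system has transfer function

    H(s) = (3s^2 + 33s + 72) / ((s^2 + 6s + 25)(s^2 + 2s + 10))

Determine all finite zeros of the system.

s = -3, -8

Set the numerator to zero: 3s^2 + 33s + 72 = 0, i.e. 3·(s^2 + 11s + 24) = 0.
Factoring: (s + 3)(s + 8) = 0.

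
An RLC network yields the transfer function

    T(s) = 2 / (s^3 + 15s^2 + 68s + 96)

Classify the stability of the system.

stable

The denominator s^3 + 15s^2 + 68s + 96 factors as (s + 8)(s + 3)(s + 4), giving poles at s = -8, -3, -4.
Since all poles lie strictly in the left half-plane, the system is stable.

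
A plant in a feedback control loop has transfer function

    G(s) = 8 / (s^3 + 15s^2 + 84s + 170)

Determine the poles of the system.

s = -5 + 3j, -5 - 3j, -5

The poles are the roots of the denominator s^3 + 15s^2 + 84s + 170 = 0.
Trying s = -5: the polynomial evaluates to 0, so (s + 5) is a factor.
Dividing out leaves s^2 + 10s + 34 = 0.
The quadratic formula then gives s = -5 ± 3j.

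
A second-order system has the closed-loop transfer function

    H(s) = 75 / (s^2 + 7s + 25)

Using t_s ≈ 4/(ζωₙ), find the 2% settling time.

t_s ≈ 1.143 s

Comparing s^2 + 7s + 25 to s^2 + 2ζωₙs + ωₙ²: ωₙ = 5 rad/s and ζ = 7/(2·5) = 0.7.
ζωₙ = 7/2 = 3.5, so t_s ≈ 4/(ζωₙ) = 4/3.5 ≈ 1.143 s.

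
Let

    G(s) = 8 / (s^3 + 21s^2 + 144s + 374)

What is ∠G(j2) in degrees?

∠G(j2) ≈ -43.99°

At s = j2: numerator = 8, denominator = 290 + j280.
∠G = ∠num − ∠den = 0° − (43.995°) = -43.99°.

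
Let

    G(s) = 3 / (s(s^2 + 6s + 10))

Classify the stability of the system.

marginally stable

The poles can be read from the denominator factors: s = 0, -3 ± j.
Since the simple pole(s) at s = 0 lie on the jω-axis with none in the right half-plane, the system is marginally stable.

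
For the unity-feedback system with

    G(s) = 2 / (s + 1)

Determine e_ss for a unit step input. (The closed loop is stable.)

G(s) has no poles at the origin.
This is a Type 0 system. Kp = lim_{s→0} G(s) = 2/1.
e_ss = 1/(1 + Kp) = 1/(1 + 2) = 1/3 ≈ 0.3333.

e_ss = 0.3333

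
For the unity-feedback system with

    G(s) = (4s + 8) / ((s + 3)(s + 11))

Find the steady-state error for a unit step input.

e_ss = 0.8049

G(s) has no poles at the origin.
This is a Type 0 system. Kp = lim_{s→0} G(s) = 8/33.
e_ss = 1/(1 + Kp) = 1/(1 + 8/33) = 33/41 ≈ 0.8049.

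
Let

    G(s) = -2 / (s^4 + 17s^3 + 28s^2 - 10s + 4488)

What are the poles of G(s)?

The poles are the roots of the denominator s^4 + 17s^3 + 28s^2 - 10s + 4488 = 0.
Trying s = -12: the polynomial evaluates to 0, so (s + 12) is a factor.
Dividing out leaves s^3 + 5s^2 - 32s + 374 = 0.
This factors further as (s^2 - 6s + 34)(s + 11) = 0.

s = 3 + 5j, 3 - 5j, -12, -11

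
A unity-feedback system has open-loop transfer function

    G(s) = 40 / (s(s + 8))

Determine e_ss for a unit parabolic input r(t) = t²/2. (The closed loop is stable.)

e_ss = ∞

G(s) has one pole at the origin.
This is a Type 1 system; Ka = lim_{s→0} s^2·G(s) = 0, so the steady-state error for a parabola input is infinite.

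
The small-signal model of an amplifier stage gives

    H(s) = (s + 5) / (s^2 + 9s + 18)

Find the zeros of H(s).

Set the numerator to zero: s + 5 = 0.
So s = -5.

s = -5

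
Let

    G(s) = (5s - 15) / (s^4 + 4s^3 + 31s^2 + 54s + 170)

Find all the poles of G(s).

The poles are the roots of the denominator s^4 + 4s^3 + 31s^2 + 54s + 170 = 0.
No real roots exist; factor into two real quadratics: (s^2 + 2s + 17)(s^2 + 2s + 10) = 0.
Each quadratic gives a conjugate pair via the quadratic formula.

s = -1 + 4j, -1 - 4j, -1 + 3j, -1 - 3j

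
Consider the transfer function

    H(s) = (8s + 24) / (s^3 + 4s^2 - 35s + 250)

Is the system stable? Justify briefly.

The denominator s^3 + 4s^2 - 35s + 250 factors as (s + 10)(s^2 - 6s + 25), giving poles at s = -10, 3 ± 4j.
Since the pole(s) at s = 3 + 4j, 3 - 4j lie in the right half-plane, the system is unstable.

unstable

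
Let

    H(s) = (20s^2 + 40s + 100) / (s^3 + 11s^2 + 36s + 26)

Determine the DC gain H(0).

Set s = 0: H(0) = (100) / (26) = 50/13.

H(0) = 50/13 ≈ 3.846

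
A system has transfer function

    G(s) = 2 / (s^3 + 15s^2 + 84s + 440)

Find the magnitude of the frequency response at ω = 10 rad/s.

Substitute s = j10: numerator = 2, denominator = -1060 - j160.
|G(j10)| = |2| / |-1060 - j160| = 2 / 1072.0 ≈ 0.001866.

|G(j10)| ≈ 0.001866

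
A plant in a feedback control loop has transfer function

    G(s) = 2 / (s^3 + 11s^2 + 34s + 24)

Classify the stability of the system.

stable

The denominator s^3 + 11s^2 + 34s + 24 factors as (s + 1)(s + 6)(s + 4), giving poles at s = -1, -6, -4.
Since all poles lie strictly in the left half-plane, the system is stable.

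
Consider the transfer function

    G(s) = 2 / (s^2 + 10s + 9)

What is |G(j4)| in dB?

Substitute s = j4: numerator = 2, denominator = -7 + j40.
|G(j4)| = |2| / |-7 + j40| = 2 / 40.608 ≈ 0.04925.
In decibels: 20·log₁₀(0.04925) ≈ -26.2 dB.

|G(j4)|_dB ≈ -26.2 dB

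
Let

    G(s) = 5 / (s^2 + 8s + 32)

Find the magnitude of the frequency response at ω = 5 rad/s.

|G(j5)| ≈ 0.1231

Substitute s = j5: numerator = 5, denominator = 7 + j40.
|G(j5)| = |5| / |7 + j40| = 5 / 40.608 ≈ 0.1231.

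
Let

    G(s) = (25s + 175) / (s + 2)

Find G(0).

Set s = 0: G(0) = (175) / (2) = 175/2.

G(0) = 175/2 ≈ 87.50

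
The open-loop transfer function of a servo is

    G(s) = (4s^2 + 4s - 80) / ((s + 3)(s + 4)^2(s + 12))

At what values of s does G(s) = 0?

Set the numerator to zero: 4s^2 + 4s - 80 = 0, i.e. 4·(s^2 + s - 20) = 0.
Factoring: (s + 5)(s - 4) = 0.

s = -5, 4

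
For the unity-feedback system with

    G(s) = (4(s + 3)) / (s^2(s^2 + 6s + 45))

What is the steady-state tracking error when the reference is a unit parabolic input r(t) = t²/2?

e_ss = 3.750

G(s) has 2 poles at the origin.
This is a Type 2 system. Ka = lim_{s→0} s^2·G(s) = 12/45 = 4/15.
e_ss = 1/Ka = 1/(4/15) = 15/4 ≈ 3.750.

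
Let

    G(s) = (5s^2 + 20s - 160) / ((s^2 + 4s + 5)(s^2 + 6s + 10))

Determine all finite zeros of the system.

s = 4, -8

Set the numerator to zero: 5s^2 + 20s - 160 = 0, i.e. 5·(s^2 + 4s - 32) = 0.
Factoring: (s - 4)(s + 8) = 0.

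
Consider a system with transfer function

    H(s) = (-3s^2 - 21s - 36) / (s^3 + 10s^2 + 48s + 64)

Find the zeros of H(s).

s = -3, -4

Set the numerator to zero: -3s^2 - 21s - 36 = 0, i.e. -3·(s^2 + 7s + 12) = 0.
Factoring: (s + 3)(s + 4) = 0.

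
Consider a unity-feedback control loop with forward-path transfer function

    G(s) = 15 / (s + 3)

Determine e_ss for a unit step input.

e_ss = 0.1667

G(s) has no poles at the origin.
This is a Type 0 system. Kp = lim_{s→0} G(s) = 15/3 = 5.
e_ss = 1/(1 + Kp) = 1/(1 + 5) = 1/6 ≈ 0.1667.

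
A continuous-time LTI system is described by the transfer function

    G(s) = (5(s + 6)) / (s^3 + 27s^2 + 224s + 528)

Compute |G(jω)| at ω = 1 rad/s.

Substitute s = j1: numerator = 30 + j5, denominator = 501 + j223.
|G(j1)| = |30 + j5| / |501 + j223| = 30.414 / 548.39 ≈ 0.05546.

|G(j1)| ≈ 0.05546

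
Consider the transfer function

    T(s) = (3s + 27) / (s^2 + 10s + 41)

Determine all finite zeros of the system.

s = -9

Set the numerator to zero: 3s + 27 = 0, i.e. 3·(s + 9) = 0.
So s = -9.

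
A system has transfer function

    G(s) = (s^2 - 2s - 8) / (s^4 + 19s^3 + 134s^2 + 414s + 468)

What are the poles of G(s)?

The poles are the roots of the denominator s^4 + 19s^3 + 134s^2 + 414s + 468 = 0.
Trying s = -3: the polynomial evaluates to 0, so (s + 3) is a factor.
Dividing out leaves s^3 + 16s^2 + 86s + 156 = 0.
This factors further as (s^2 + 10s + 26)(s + 6) = 0.

s = -5 ± j, -3, -6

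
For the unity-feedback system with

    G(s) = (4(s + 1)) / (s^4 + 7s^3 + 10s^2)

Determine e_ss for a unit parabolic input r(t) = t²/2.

G(s) has 2 poles at the origin.
This is a Type 2 system. Ka = lim_{s→0} s^2·G(s) = 4/10 = 2/5.
e_ss = 1/Ka = 1/(2/5) = 5/2 ≈ 2.500.

e_ss = 2.500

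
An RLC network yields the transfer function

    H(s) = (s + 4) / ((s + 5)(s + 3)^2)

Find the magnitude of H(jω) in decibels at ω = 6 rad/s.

Substitute s = j6: numerator = 4 + j6, denominator = -351 + j18.
|H(j6)| = |4 + j6| / |-351 + j18| = 7.2111 / 351.46 ≈ 0.02052.
In decibels: 20·log₁₀(0.02052) ≈ -33.8 dB.

|H(j6)|_dB ≈ -33.8 dB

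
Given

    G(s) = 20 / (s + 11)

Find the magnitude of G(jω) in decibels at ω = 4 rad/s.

|G(j4)|_dB ≈ 4.65 dB

Substitute s = j4: numerator = 20, denominator = 11 + j4.
|G(j4)| = |20| / |11 + j4| = 20 / 11.705 ≈ 1.709.
In decibels: 20·log₁₀(1.709) ≈ 4.65 dB.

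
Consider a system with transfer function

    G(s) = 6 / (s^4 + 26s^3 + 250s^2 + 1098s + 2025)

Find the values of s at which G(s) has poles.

s = -9, -9, -4 ± 3j

The poles are the roots of the denominator s^4 + 26s^3 + 250s^2 + 1098s + 2025 = 0.
Trying s = -9: the polynomial evaluates to 0, so (s + 9) is a factor.
Dividing out leaves s^3 + 17s^2 + 97s + 225 = 0.
This factors further as (s + 9)(s^2 + 8s + 25) = 0.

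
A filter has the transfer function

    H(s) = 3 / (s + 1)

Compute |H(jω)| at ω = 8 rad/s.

|H(j8)| ≈ 0.3721

Substitute s = j8: numerator = 3, denominator = 1 + j8.
|H(j8)| = |3| / |1 + j8| = 3 / 8.0623 ≈ 0.3721.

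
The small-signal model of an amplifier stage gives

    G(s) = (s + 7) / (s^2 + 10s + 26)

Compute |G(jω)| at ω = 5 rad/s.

Substitute s = j5: numerator = 7 + j5, denominator = 1 + j50.
|G(j5)| = |7 + j5| / |1 + j50| = 8.6023 / 50.010 ≈ 0.1720.

|G(j5)| ≈ 0.1720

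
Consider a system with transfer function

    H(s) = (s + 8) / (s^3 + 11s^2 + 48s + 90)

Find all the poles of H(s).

The poles are the roots of the denominator s^3 + 11s^2 + 48s + 90 = 0.
Trying s = -5: the polynomial evaluates to 0, so (s + 5) is a factor.
Dividing out leaves s^2 + 6s + 18 = 0.
The quadratic formula then gives s = -3 ± 3j.

s = -3 ± 3j, -5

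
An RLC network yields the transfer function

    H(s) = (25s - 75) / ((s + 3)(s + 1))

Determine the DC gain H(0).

H(0) = -25

Set s = 0: H(0) = (-75) / (3) = -25.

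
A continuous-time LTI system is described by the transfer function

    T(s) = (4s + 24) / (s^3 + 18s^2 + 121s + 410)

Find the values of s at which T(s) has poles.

s = -4 + 5j, -4 - 5j, -10

The poles are the roots of the denominator s^3 + 18s^2 + 121s + 410 = 0.
Trying s = -10: the polynomial evaluates to 0, so (s + 10) is a factor.
Dividing out leaves s^2 + 8s + 41 = 0.
The quadratic formula then gives s = -4 ± 5j.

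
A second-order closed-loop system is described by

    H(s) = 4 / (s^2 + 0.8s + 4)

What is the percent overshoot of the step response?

Comparing s^2 + 0.8s + 4 to s^2 + 2ζωₙs + ωₙ²: ωₙ = 2 rad/s and ζ = 0.8/(2·2) = 0.2.
%OS = 100·exp(−πζ/√(1−ζ²)) = 100·exp(−π·0.2/√(1−0.2²)) ≈ 52.7%.

%OS ≈ 52.7%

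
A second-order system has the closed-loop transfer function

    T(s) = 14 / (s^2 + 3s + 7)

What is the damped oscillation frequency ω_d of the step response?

Comparing s^2 + 3s + 7 to s^2 + 2ζωₙs + ωₙ²: ωₙ = √7 ≈ 2.646 rad/s and ζ = 3/(2·√7) ≈ 0.5669.
ζωₙ = 3/2 = 1.5, so ω_d = ωₙ√(1−ζ²) = √(ωₙ² − (ζωₙ)²) = √(7 − 1.5²) = √4.75 ≈ 2.179 rad/s.

ω_d ≈ 2.179 rad/s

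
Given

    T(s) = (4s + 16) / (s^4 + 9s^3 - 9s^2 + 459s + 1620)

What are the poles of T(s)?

s = 3 ± 6j, -3, -12

The poles are the roots of the denominator s^4 + 9s^3 - 9s^2 + 459s + 1620 = 0.
Trying s = -3: the polynomial evaluates to 0, so (s + 3) is a factor.
Dividing out leaves s^3 + 6s^2 - 27s + 540 = 0.
This factors further as (s^2 - 6s + 45)(s + 12) = 0.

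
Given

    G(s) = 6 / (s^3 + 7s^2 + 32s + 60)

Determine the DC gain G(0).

G(0) = 1/10 ≈ 0.1000

Set s = 0: G(0) = (6) / (60) = 1/10.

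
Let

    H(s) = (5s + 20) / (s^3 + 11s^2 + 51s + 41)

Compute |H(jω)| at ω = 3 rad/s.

Substitute s = j3: numerator = 20 + j15, denominator = -58 + j126.
|H(j3)| = |20 + j15| / |-58 + j126| = 25 / 138.71 ≈ 0.1802.

|H(j3)| ≈ 0.1802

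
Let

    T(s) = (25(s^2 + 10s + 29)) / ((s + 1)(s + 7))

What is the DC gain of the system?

At s = 0 each factor (s + a) contributes a and each (s^2 + bs + c) contributes c.
T(0) = 25·(29) / ((1) · (7)) = 725/7 = 725/7.

T(0) = 725/7 ≈ 103.6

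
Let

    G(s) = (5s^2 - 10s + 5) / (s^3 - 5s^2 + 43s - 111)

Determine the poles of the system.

The poles are the roots of the denominator s^3 - 5s^2 + 43s - 111 = 0.
Trying s = 3: the polynomial evaluates to 0, so (s - 3) is a factor.
Dividing out leaves s^2 - 2s + 37 = 0.
The quadratic formula then gives s = 1 ± 6j.

s = 1 + 6j, 1 - 6j, 3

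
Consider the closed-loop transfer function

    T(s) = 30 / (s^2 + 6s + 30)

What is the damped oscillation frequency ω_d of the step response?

Comparing s^2 + 6s + 30 to s^2 + 2ζωₙs + ωₙ²: ωₙ = √30 ≈ 5.477 rad/s and ζ = 6/(2·√30) ≈ 0.5477.
ζωₙ = 6/2 = 3, so ω_d = ωₙ√(1−ζ²) = √(ωₙ² − (ζωₙ)²) = √(30 − 3²) = √21 ≈ 4.583 rad/s.

ω_d ≈ 4.583 rad/s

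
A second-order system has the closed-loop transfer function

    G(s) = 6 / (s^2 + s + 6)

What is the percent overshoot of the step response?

%OS ≈ 51.9%

Comparing s^2 + s + 6 to s^2 + 2ζωₙs + ωₙ²: ωₙ = √6 ≈ 2.449 rad/s and ζ = 1/(2·√6) ≈ 0.2041.
%OS = 100·exp(−πζ/√(1−ζ²)) = 100·exp(−π·0.2041/√(1−0.2041²)) ≈ 51.9%.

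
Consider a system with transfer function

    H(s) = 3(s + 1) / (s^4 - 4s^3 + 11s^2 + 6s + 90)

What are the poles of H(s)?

s = 3 + 3j, 3 - 3j, -1 + 2j, -1 - 2j

The poles are the roots of the denominator s^4 - 4s^3 + 11s^2 + 6s + 90 = 0.
No real roots exist; factor into two real quadratics: (s^2 - 6s + 18)(s^2 + 2s + 5) = 0.
Each quadratic gives a conjugate pair via the quadratic formula.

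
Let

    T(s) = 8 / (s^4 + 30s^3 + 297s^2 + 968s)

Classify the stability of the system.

marginally stable

The denominator s^4 + 30s^3 + 297s^2 + 968s factors as s(s + 8)(s + 11)^2, giving poles at s = 0, -8, -11, -11.
Since the simple pole(s) at s = 0 lie on the jω-axis with none in the right half-plane, the system is marginally stable.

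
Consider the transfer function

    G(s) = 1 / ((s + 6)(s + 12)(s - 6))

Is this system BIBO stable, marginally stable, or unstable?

The poles can be read from the denominator factors: s = -6, -12, 6.
Since the pole(s) at s = 6 lie in the right half-plane, the system is unstable.

unstable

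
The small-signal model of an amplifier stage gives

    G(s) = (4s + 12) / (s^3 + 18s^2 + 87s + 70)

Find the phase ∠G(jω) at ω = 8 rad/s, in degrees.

At s = j8: numerator = 12 + j32, denominator = -1082 + j184.
∠G = ∠num − ∠den = 69.444° − (170.35°) = -100.9°.

∠G(j8) ≈ -100.9°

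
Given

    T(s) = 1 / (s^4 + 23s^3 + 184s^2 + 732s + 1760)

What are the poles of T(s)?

s = -2 + 4j, -2 - 4j, -8, -11

The poles are the roots of the denominator s^4 + 23s^3 + 184s^2 + 732s + 1760 = 0.
Trying s = -8: the polynomial evaluates to 0, so (s + 8) is a factor.
Dividing out leaves s^3 + 15s^2 + 64s + 220 = 0.
This factors further as (s^2 + 4s + 20)(s + 11) = 0.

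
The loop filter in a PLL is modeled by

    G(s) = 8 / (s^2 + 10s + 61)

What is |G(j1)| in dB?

Substitute s = j1: numerator = 8, denominator = 60 + j10.
|G(j1)| = |8| / |60 + j10| = 8 / 60.828 ≈ 0.1315.
In decibels: 20·log₁₀(0.1315) ≈ -17.6 dB.

|G(j1)|_dB ≈ -17.6 dB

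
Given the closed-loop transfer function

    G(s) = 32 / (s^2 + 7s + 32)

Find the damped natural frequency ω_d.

ω_d ≈ 4.444 rad/s

Comparing s^2 + 7s + 32 to s^2 + 2ζωₙs + ωₙ²: ωₙ = √32 ≈ 5.657 rad/s and ζ = 7/(2·√32) ≈ 0.6187.
ζωₙ = 7/2 = 3.5, so ω_d = ωₙ√(1−ζ²) = √(ωₙ² − (ζωₙ)²) = √(32 − 3.5²) = √19.75 ≈ 4.444 rad/s.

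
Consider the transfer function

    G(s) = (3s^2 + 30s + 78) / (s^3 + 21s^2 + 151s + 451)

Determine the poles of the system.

The poles are the roots of the denominator s^3 + 21s^2 + 151s + 451 = 0.
Trying s = -11: the polynomial evaluates to 0, so (s + 11) is a factor.
Dividing out leaves s^2 + 10s + 41 = 0.
The quadratic formula then gives s = -5 ± 4j.

s = -5 + 4j, -5 - 4j, -11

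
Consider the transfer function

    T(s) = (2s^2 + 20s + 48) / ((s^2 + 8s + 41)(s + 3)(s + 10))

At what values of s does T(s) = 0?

Set the numerator to zero: 2s^2 + 20s + 48 = 0, i.e. 2·(s^2 + 10s + 24) = 0.
Factoring: (s + 4)(s + 6) = 0.

s = -4, -6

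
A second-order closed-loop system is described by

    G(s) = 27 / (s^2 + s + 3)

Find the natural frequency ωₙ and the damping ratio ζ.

ωₙ ≈ 1.732 rad/s, ζ ≈ 0.2887

Compare the denominator to the standard form s^2 + 2ζωₙs + ωₙ².
ωₙ² = 3, so ωₙ = √3 ≈ 1.732 rad/s.
2ζωₙ = 1, so ζ = 1/(2·√3) ≈ 0.2887.
With ζ = 0.2887 the response is underdamped.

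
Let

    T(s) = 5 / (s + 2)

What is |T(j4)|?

Substitute s = j4: numerator = 5, denominator = 2 + j4.
|T(j4)| = |5| / |2 + j4| = 5 / 4.4721 ≈ 1.118.

|T(j4)| ≈ 1.118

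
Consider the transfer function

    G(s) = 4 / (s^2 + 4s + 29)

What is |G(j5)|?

|G(j5)| ≈ 0.1961

Substitute s = j5: numerator = 4, denominator = 4 + j20.
|G(j5)| = |4| / |4 + j20| = 4 / 20.396 ≈ 0.1961.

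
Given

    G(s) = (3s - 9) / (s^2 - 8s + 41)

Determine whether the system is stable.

The denominator s^2 - 8s + 41 factors as (s^2 - 8s + 41), giving poles at s = 4 + 5j, 4 - 5j.
Since the pole(s) at s = 4 + 5j, 4 - 5j lie in the right half-plane, the system is unstable.

unstable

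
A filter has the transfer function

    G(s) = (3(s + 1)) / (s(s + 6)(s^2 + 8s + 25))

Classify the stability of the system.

marginally stable

The poles can be read from the denominator factors: s = 0, -6, -4 + 3j, -4 - 3j.
Since the simple pole(s) at s = 0 lie on the jω-axis with none in the right half-plane, the system is marginally stable.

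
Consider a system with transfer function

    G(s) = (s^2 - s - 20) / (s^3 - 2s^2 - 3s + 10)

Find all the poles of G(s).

The poles are the roots of the denominator s^3 - 2s^2 - 3s + 10 = 0.
Trying s = -2: the polynomial evaluates to 0, so (s + 2) is a factor.
Dividing out leaves s^2 - 4s + 5 = 0.
The quadratic formula then gives s = 2 ± 1j.

s = 2 + j, 2 - j, -2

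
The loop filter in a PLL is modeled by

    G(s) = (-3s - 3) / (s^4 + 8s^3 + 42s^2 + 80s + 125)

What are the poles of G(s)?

The poles are the roots of the denominator s^4 + 8s^3 + 42s^2 + 80s + 125 = 0.
No real roots exist; factor into two real quadratics: (s^2 + 2s + 5)(s^2 + 6s + 25) = 0.
Each quadratic gives a conjugate pair via the quadratic formula.

s = -1 ± 2j, -3 ± 4j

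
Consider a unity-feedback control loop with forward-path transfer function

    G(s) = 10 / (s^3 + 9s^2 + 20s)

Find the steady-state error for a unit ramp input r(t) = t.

e_ss = 2

G(s) has one pole at the origin.
This is a Type 1 system. Kv = lim_{s→0} s·G(s) = 10/20 = 1/2.
e_ss = 1/Kv = 1/(1/2) = 2.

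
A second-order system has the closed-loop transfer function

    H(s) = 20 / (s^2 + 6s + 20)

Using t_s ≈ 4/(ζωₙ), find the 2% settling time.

t_s ≈ 1.333 s

Comparing s^2 + 6s + 20 to s^2 + 2ζωₙs + ωₙ²: ωₙ = √20 ≈ 4.472 rad/s and ζ = 6/(2·√20) ≈ 0.6708.
ζωₙ = 6/2 = 3, so t_s ≈ 4/(ζωₙ) = 4/3 ≈ 1.333 s.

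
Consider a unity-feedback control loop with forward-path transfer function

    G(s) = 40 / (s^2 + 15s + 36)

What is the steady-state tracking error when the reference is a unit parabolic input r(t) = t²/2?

G(s) has no poles at the origin.
This is a Type 0 system; Ka = lim_{s→0} s^2·G(s) = 0, so the steady-state error for a parabola input is infinite.

e_ss = ∞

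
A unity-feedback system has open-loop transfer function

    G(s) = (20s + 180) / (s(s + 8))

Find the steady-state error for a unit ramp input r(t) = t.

G(s) has one pole at the origin.
This is a Type 1 system. Kv = lim_{s→0} s·G(s) = 180/8 = 45/2.
e_ss = 1/Kv = 1/(45/2) = 2/45 ≈ 0.04444.

e_ss = 0.04444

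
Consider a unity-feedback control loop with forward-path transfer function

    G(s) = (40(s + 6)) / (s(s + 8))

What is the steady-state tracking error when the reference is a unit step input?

e_ss = 0

G(s) has one pole at the origin.
This is a Type 1 system; for a step input the steady-state error is zero.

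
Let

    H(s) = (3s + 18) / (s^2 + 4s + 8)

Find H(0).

Set s = 0: H(0) = (18) / (8) = 9/4.

H(0) = 9/4 ≈ 2.250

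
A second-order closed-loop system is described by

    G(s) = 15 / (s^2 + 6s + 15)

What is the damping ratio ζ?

Compare the denominator to the standard form s^2 + 2ζωₙs + ωₙ².
ωₙ² = 15, so ωₙ = √15 ≈ 3.873 rad/s.
2ζωₙ = 6, so ζ = 6/(2·√15) ≈ 0.7746.

ζ ≈ 0.7746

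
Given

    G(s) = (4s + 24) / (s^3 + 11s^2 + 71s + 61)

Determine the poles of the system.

s = -5 ± 6j, -1

The poles are the roots of the denominator s^3 + 11s^2 + 71s + 61 = 0.
Trying s = -1: the polynomial evaluates to 0, so (s + 1) is a factor.
Dividing out leaves s^2 + 10s + 61 = 0.
The quadratic formula then gives s = -5 ± 6j.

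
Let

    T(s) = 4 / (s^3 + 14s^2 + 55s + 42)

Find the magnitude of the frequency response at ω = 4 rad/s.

|T(j4)| ≈ 0.01669

Substitute s = j4: numerator = 4, denominator = -182 + j156.
|T(j4)| = |4| / |-182 + j156| = 4 / 239.71 ≈ 0.01669.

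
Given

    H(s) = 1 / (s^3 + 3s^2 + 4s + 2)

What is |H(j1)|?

|H(j1)| ≈ 0.3162

Substitute s = j1: numerator = 1, denominator = -1 + j3.
|H(j1)| = |1| / |-1 + j3| = 1 / 3.1623 ≈ 0.3162.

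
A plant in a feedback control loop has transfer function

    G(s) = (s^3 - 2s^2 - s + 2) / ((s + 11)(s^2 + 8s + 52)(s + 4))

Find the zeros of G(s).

s = 1, -1, 2

Set the numerator to zero: s^3 - 2s^2 - s + 2 = 0.
Factoring: (s - 1)(s + 1)(s - 2) = 0.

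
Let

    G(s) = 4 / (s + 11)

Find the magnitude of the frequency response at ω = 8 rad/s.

|G(j8)| ≈ 0.2941

Substitute s = j8: numerator = 4, denominator = 11 + j8.
|G(j8)| = |4| / |11 + j8| = 4 / 13.601 ≈ 0.2941.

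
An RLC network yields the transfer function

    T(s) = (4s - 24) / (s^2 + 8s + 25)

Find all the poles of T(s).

s = -4 ± 3j

The poles are the roots of the denominator s^2 + 8s + 25 = 0.
Using the quadratic formula: s = (-8 ± √(-36))/2 = -4 ± 3j.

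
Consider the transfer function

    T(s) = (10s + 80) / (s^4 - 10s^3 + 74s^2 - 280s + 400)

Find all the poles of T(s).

s = 2 + 6j, 2 - 6j, 3 + j, 3 - j

The poles are the roots of the denominator s^4 - 10s^3 + 74s^2 - 280s + 400 = 0.
No real roots exist; factor into two real quadratics: (s^2 - 4s + 40)(s^2 - 6s + 10) = 0.
Each quadratic gives a conjugate pair via the quadratic formula.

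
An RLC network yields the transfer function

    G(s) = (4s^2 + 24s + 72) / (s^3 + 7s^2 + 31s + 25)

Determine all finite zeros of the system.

s = -3 ± 3j

Set the numerator to zero: 4s^2 + 24s + 72 = 0, i.e. 4·(s^2 + 6s + 18) = 0.
Factoring: (s^2 + 6s + 18) = 0.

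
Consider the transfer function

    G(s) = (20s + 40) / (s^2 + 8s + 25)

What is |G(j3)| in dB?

Substitute s = j3: numerator = 40 + j60, denominator = 16 + j24.
|G(j3)| = |40 + j60| / |16 + j24| = 72.111 / 28.844 = 2.500.
In decibels: 20·log₁₀(2.500) ≈ 7.96 dB.

|G(j3)|_dB ≈ 7.96 dB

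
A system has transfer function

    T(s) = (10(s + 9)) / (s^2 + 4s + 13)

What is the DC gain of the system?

At s = 0 each factor (s + a) contributes a and each (s^2 + bs + c) contributes c.
T(0) = 10·(9) / ((13)) = 90/13 = 90/13.

T(0) = 90/13 ≈ 6.923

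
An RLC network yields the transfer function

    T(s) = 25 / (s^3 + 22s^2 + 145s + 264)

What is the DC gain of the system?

T(0) = 25/264 ≈ 0.09470

Set s = 0: T(0) = (25) / (264) = 25/264.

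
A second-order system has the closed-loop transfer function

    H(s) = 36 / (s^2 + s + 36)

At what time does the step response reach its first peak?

Comparing s^2 + s + 36 to s^2 + 2ζωₙs + ωₙ²: ωₙ = 6 rad/s and ζ = 1/(2·6) ≈ 0.08333.
ζωₙ = 1/2 = 0.5, so ω_d = ωₙ√(1−ζ²) = √(ωₙ² − (ζωₙ)²) = √(36 − 0.5²) = √35.75 ≈ 5.979 rad/s.
t_p = π/ω_d = π/5.979 ≈ 0.5254 s.

t_p ≈ 0.5254 s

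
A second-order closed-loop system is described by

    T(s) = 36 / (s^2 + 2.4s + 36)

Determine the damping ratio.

Compare the denominator to the standard form s^2 + 2ζωₙs + ωₙ².
ωₙ² = 36, so ωₙ = 6 rad/s.
2ζωₙ = 2.4, so ζ = 2.4/(2·6) = 0.2.
With ζ = 0.2 the response is underdamped.

ζ = 0.2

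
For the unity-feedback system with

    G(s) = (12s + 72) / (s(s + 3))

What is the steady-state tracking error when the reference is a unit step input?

e_ss = 0

G(s) has one pole at the origin.
This is a Type 1 system; for a step input the steady-state error is zero.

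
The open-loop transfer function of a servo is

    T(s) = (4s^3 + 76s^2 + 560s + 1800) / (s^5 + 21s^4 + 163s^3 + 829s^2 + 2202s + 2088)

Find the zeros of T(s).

s = -5 ± 5j, -9

Set the numerator to zero: 4s^3 + 76s^2 + 560s + 1800 = 0, i.e. 4·(s^3 + 19s^2 + 140s + 450) = 0.
Factoring: (s^2 + 10s + 50)(s + 9) = 0.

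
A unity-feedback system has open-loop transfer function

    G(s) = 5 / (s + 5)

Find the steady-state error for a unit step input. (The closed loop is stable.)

G(s) has no poles at the origin.
This is a Type 0 system. Kp = lim_{s→0} G(s) = 5/5 = 1.
e_ss = 1/(1 + Kp) = 1/(1 + 1) = 1/2 ≈ 0.5000.

e_ss = 0.5000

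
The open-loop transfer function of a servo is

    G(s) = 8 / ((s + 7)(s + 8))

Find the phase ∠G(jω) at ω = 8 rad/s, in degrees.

∠G(j8) ≈ -93.81°

At s = j8: numerator = 8, denominator = -8 + j120.
∠G = ∠num − ∠den = 0° − (93.814°) = -93.81°.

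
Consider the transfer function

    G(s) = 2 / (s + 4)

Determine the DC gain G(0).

Set s = 0: G(0) = (2) / (4) = 1/2.

G(0) = 1/2 ≈ 0.5000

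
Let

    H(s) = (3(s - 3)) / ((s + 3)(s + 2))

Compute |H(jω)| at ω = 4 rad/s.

Substitute s = j4: numerator = -9 + j12, denominator = -10 + j20.
|H(j4)| = |-9 + j12| / |-10 + j20| = 15 / 22.361 ≈ 0.6708.

|H(j4)| ≈ 0.6708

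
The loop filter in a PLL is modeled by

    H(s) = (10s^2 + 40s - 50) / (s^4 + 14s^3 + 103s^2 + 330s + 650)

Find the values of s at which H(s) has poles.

s = -2 ± 3j, -5 ± 5j

The poles are the roots of the denominator s^4 + 14s^3 + 103s^2 + 330s + 650 = 0.
No real roots exist; factor into two real quadratics: (s^2 + 4s + 13)(s^2 + 10s + 50) = 0.
Each quadratic gives a conjugate pair via the quadratic formula.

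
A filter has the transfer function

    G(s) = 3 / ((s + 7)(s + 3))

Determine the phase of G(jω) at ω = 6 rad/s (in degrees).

∠G(j6) ≈ -104.0°

At s = j6: numerator = 3, denominator = -15 + j60.
∠G = ∠num − ∠den = 0° − (104.04°) = -104.0°.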